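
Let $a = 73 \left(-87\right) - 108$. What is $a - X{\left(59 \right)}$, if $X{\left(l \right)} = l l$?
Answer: $-9940$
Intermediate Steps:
$a = -6459$ ($a = -6351 - 108 = -6459$)
$X{\left(l \right)} = l^{2}$
$a - X{\left(59 \right)} = -6459 - 59^{2} = -6459 - 3481 = -9940$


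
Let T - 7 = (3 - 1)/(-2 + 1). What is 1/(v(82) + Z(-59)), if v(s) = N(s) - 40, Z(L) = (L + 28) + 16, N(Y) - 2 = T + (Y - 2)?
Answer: 1/32 ≈ 0.031250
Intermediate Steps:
T = 5 (T = 7 + (3 - 1)/(-2 + 1) = 7 + 2/(-1) = 7 + 2*(-1) = 7 - 2 = 5)
N(Y) = 5 + Y (N(Y) = 2 + (5 + (Y - 2)) = 2 + (5 + (-2 + Y)) = 2 + (3 + Y) = 5 + Y)
Z(L) = 44 + L (Z(L) = (28 + L) + 16 = 44 + L)
v(s) = -35 + s (v(s) = (5 + s) - 40 = -35 + s)
1/(v(82) + Z(-59)) = 1/((-35 + 82) + (44 - 59)) = 1/(47 - 15) = 1/32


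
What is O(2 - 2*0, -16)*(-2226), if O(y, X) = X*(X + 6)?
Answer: -356160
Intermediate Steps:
O(y, X) = X*(6 + X)
O(2 - 2*0, -16)*(-2226) = -16*(6 - 16)*(-2226) = -16*(-10)*(-2226) = 160*(-2226) = -356160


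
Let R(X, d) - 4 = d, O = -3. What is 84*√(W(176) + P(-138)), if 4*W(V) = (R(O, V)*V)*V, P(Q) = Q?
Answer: 84*√1393782 ≈ 99169.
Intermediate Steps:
R(X, d) = 4 + d
W(V) = V²*(4 + V)/4 (W(V) = (((4 + V)*V)*V)/4 = ((V*(4 + V))*V)/4 = (V²*(4 + V))/4 = V²*(4 + V)/4)
84*√(W(176) + P(-138)) = 84*√((¼)*176²*(4 + 176) - 138) = 84*√((¼)*30976*180 - 138) = 84*√(1393920 - 138) = 84*√1393782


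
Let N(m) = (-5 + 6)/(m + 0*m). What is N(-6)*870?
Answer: -145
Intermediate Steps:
N(m) = 1/m (N(m) = 1/(m + 0) = 1/m)
N(-6)*870 = 870/(-6) = -⅙*870 = -145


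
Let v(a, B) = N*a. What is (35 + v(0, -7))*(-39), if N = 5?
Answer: -1365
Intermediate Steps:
v(a, B) = 5*a
(35 + v(0, -7))*(-39) = (35 + 5*0)*(-39) = (35 + 0)*(-39) = 35*(-39) = -1365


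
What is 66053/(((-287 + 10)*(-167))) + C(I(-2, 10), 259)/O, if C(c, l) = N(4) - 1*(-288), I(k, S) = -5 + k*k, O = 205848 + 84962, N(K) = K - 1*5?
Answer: 19222149263/13452579790 ≈ 1.4289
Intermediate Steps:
N(K) = -5 + K (N(K) = K - 5 = -5 + K)
O = 290810
I(k, S) = -5 + k²
C(c, l) = 287 (C(c, l) = (-5 + 4) - 1*(-288) = -1 + 288 = 287)
66053/(((-287 + 10)*(-167))) + C(I(-2, 10), 259)/O = 66053/(((-287 + 10)*(-167))) + 287/290810 = 66053/((-277*(-167))) + 287*(1/290810) = 66053/46259 + 287/290810 = 19222149263/13452579790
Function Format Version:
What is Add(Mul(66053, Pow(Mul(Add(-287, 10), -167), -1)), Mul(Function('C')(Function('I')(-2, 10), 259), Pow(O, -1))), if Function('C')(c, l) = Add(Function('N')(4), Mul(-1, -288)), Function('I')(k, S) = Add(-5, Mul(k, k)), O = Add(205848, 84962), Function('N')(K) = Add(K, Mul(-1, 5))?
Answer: Rational(19222149263, 13452579790) ≈ 1.4289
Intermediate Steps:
Function('N')(K) = Add(-5, K) (Function('N')(K) = Add(K, -5) = Add(-5, K))
O = 290810
Function('I')(k, S) = Add(-5, Pow(k, 2))
Function('C')(c, l) = 287 (Function('C')(c, l) = Add(Add(-5, 4), Mul(-1, -288)) = Add(-1, 288) = 287)
Add(Mul(66053, Pow(Mul(Add(-287, 10), -167), -1)), Mul(Function('C')(Function('I')(-2, 10), 259), Pow(O, -1))) = Add(Mul(66053, Pow(Mul(Add(-287, 10), -167), -1)), Mul(287, Pow(290810, -1))) = Add(Mul(66053, Pow(Mul(-277, -167), -1)), Mul(287, Rational(1, 290810))) = Add(Mul(66053, Pow(46259, -1)), Rational(287, 290810)) = Add(Mul(66053, Rational(1, 46259)), Rational(287, 290810)) = Add(Rational(66053, 46259), Rational(287, 290810)) = Rational(19222149263, 13452579790)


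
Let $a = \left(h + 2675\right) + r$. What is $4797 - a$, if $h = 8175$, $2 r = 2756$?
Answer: $-7431$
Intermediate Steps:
$r = 1378$ ($r = \frac{1}{2} \cdot 2756 = 1378$)
$a = 12228$ ($a = \left(8175 + 2675\right) + 1378 = 10850 + 1378 = 12228$)
$4797 - a = 4797 - 12228 = -7431$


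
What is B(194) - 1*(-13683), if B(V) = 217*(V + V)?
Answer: 97879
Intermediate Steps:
B(V) = 434*V (B(V) = 217*(2*V) = 434*V)
B(194) - 1*(-13683) = 434*194 - 1*(-13683) = 84196 + 13683 = 97879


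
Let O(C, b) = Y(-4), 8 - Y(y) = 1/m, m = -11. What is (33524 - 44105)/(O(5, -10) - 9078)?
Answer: 116391/99769 ≈ 1.1666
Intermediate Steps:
Y(y) = 89/11 (Y(y) = 8 - 1/(-11) = 8 - 1*(-1/11) = 8 + 1/11 = 89/11)
O(C, b) = 89/11
(33524 - 44105)/(O(5, -10) - 9078) = (33524 - 44105)/(89/11 - 9078) = -10581/(-99769/11) = -10581*(-11/99769) = 116391/99769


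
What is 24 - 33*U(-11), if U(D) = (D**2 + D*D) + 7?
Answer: -8193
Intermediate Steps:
U(D) = 7 + 2*D**2 (U(D) = (D**2 + D**2) + 7 = 2*D**2 + 7 = 7 + 2*D**2)
24 - 33*U(-11) = 24 - 33*(7 + 2*(-11)**2) = 24 - 33*(7 + 2*121) = 24 - 33*(7 + 242) = 24 - 33*249 = 24 - 8217 = -8193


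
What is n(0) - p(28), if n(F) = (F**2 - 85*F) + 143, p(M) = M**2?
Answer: -641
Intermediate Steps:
n(F) = 143 + F**2 - 85*F
n(0) - p(28) = (143 + 0**2 - 85*0) - 1*28**2 = (143 + 0 + 0) - 1*784 = 143 - 784 = -641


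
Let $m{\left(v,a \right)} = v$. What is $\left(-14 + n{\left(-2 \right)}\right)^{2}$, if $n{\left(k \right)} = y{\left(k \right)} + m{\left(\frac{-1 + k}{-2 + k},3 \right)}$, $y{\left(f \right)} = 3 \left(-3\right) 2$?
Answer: $\frac{15625}{16} \approx 976.56$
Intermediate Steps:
$y{\left(f \right)} = -18$ ($y{\left(f \right)} = \left(-9\right) 2 = -18$)
$n{\left(k \right)} = -18 + \frac{-1 + k}{-2 + k}$
$\left(-14 + n{\left(-2 \right)}\right)^{2} = \left(-14 + \frac{35 - -34}{-2 - 2}\right)^{2} = \left(-14 + \frac{35 + 34}{-4}\right)^{2} = \left(-14 - \frac{69}{4}\right)^{2} = \left(- \frac{125}{4}\right)^{2} = \frac{15625}{16}$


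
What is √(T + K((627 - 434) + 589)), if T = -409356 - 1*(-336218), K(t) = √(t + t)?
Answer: √(-73138 + 2*√391) ≈ 270.37*I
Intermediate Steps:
K(t) = √2*√t (K(t) = √(2*t) = √2*√t)
T = -73138 (T = -409356 + 336218 = -73138)
√(T + K((627 - 434) + 589)) = √(-73138 + √2*√((627 - 434) + 589)) = √(-73138 + √2*√(193 + 589)) = √(-73138 + √2*√782) = √(-73138 + 2*√391)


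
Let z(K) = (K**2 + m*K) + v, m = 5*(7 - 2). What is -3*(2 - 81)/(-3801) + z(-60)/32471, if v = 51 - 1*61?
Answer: 4359/2165303 ≈ 0.0020131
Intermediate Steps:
v = -10 (v = 51 - 61 = -10)
m = 25 (m = 5*5 = 25)
z(K) = -10 + K**2 + 25*K (z(K) = (K**2 + 25*K) - 10 = -10 + K**2 + 25*K)
-3*(2 - 81)/(-3801) + z(-60)/32471 = -3*(2 - 81)/(-3801) + (-10 + (-60)**2 + 25*(-60))/32471 = -3*(-79)*(-1/3801) + (-10 + 3600 - 1500)*(1/32471) = 237*(-1/3801) + 2090*(1/32471) = -79/1267 + 110/1709 = 4359/2165303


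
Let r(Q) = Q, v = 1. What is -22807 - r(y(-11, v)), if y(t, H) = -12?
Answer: -22795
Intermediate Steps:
-22807 - r(y(-11, v)) = -22807 - 1*(-12) = -22807 + 12 = -22795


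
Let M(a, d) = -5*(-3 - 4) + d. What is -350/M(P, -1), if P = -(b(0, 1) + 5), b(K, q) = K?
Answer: -175/17 ≈ -10.294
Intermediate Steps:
P = -5 (P = -(0 + 5) = -1*5 = -5)
M(a, d) = 35 + d (M(a, d) = -5*(-7) + d = 35 + d)
-350/M(P, -1) = -350/(35 - 1) = -350/34 = (1/34)*(-350) = -175/17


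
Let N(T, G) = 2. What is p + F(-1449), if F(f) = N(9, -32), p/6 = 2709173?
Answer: 16255040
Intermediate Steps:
p = 16255038 (p = 6*2709173 = 16255038)
F(f) = 2
p + F(-1449) = 16255038 + 2 = 16255040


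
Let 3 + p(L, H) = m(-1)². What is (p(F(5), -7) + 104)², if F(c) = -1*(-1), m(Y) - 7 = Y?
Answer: 18769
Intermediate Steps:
m(Y) = 7 + Y
F(c) = 1
p(L, H) = 33 (p(L, H) = -3 + (7 - 1)² = -3 + 6² = -3 + 36 = 33)
(p(F(5), -7) + 104)² = (33 + 104)² = 137² = 18769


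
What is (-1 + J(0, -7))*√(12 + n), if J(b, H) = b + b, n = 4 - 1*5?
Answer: -√11 ≈ -3.3166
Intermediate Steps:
n = -1 (n = 4 - 5 = -1)
J(b, H) = 2*b
(-1 + J(0, -7))*√(12 + n) = (-1 + 2*0)*√(12 - 1) = (-1 + 0)*√11 = -√11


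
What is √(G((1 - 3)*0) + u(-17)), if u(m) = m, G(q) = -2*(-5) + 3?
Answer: 2*I ≈ 2.0*I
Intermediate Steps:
G(q) = 13 (G(q) = 10 + 3 = 13)
√(G((1 - 3)*0) + u(-17)) = √(13 - 17) = √(-4) = 2*I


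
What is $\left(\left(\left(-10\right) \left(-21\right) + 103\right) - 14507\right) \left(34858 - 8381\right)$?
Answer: $-375814538$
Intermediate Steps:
$\left(\left(\left(-10\right) \left(-21\right) + 103\right) - 14507\right) \left(34858 - 8381\right) = \left(\left(210 + 103\right) - 14507\right) 26477 = \left(313 - 14507\right) 26477 = \left(-14194\right) 26477 = -375814538$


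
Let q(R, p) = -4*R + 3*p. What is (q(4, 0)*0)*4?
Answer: 0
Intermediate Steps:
(q(4, 0)*0)*4 = ((-4*4 + 3*0)*0)*4 = ((-16 + 0)*0)*4 = -16*0*4 = 0*4 = 0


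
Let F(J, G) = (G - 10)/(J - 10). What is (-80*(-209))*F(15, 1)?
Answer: -30096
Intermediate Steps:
F(J, G) = (-10 + G)/(-10 + J)
(-80*(-209))*F(15, 1) = (-80*(-209))*((-10 + 1)/(-10 + 15)) = 16720*(-9/5) = -30096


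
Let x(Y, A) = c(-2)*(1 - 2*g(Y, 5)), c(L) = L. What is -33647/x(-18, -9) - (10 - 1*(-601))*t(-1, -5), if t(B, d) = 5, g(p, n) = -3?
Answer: -9123/14 ≈ -651.64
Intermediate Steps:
x(Y, A) = -14 (x(Y, A) = -2*(1 - 2*(-3)) = -2*(1 + 6) = -2*7 = -14)
-33647/x(-18, -9) - (10 - 1*(-601))*t(-1, -5) = -33647/(-14) - (10 - 1*(-601))*5 = -33647*(-1/14) - (10 + 601)*5 = 33647/14 - 611*5 = 33647/14 - 1*3055 = 33647/14 - 3055 = -9123/14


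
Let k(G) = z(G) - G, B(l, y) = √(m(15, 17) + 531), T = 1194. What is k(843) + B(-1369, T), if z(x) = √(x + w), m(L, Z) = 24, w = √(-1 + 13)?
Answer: -843 + √555 + √(843 + 2*√3) ≈ -790.35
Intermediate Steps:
w = 2*√3 (w = √12 = 2*√3 ≈ 3.4641)
B(l, y) = √555 (B(l, y) = √(24 + 531) = √555)
z(x) = √(x + 2*√3)
k(G) = √(G + 2*√3) - G
k(843) + B(-1369, T) = (√(843 + 2*√3) - 1*843) + √555 = (√(843 + 2*√3) - 843) + √555 = (-843 + √(843 + 2*√3)) + √555 = -843 + √555 + √(843 + 2*√3)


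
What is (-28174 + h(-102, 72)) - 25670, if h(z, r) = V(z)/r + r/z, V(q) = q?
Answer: -10984609/204 ≈ -53846.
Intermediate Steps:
h(z, r) = r/z + z/r (h(z, r) = z/r + r/z = r/z + z/r)
(-28174 + h(-102, 72)) - 25670 = (-28174 + (72/(-102) - 102/72)) - 25670 = (-28174 + (72*(-1/102) - 102*1/72)) - 25670 = (-28174 + (-12/17 - 17/12)) - 25670 = (-28174 - 433/204) - 25670 = -5747929/204 - 25670 = -10984609/204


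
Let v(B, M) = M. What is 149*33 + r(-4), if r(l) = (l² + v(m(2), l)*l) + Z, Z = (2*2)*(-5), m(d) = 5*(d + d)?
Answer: 4929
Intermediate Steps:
m(d) = 10*d (m(d) = 5*(2*d) = 10*d)
Z = -20 (Z = 4*(-5) = -20)
r(l) = -20 + 2*l² (r(l) = (l² + l*l) - 20 = (l² + l²) - 20 = 2*l² - 20 = -20 + 2*l²)
149*33 + r(-4) = 149*33 + (-20 + 2*(-4)²) = 4917 + (-20 + 2*16) = 4917 + (-20 + 32) = 4917 + 12 = 4929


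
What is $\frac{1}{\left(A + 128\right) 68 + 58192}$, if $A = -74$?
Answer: $\frac{1}{61864} \approx 1.6165 \cdot 10^{-5}$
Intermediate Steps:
$\frac{1}{\left(A + 128\right) 68 + 58192} = \frac{1}{\left(-74 + 128\right) 68 + 58192} = \frac{1}{54 \cdot 68 + 58192} = \frac{1}{3672 + 58192} = \frac{1}{61864}$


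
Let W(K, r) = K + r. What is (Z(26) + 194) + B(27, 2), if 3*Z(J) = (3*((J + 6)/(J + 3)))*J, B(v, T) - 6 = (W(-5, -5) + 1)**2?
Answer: 8981/29 ≈ 309.69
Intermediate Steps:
B(v, T) = 87 (B(v, T) = 6 + ((-5 - 5) + 1)**2 = 6 + (-10 + 1)**2 = 6 + (-9)**2 = 6 + 81 = 87)
Z(J) = J*(6 + J)/(3 + J) (Z(J) = ((3*((J + 6)/(J + 3)))*J)/3 = ((3*((6 + J)/(3 + J)))*J)/3 = ((3*(6 + J)/(3 + J))*J)/3 = (3*J*(6 + J)/(3 + J))/3 = J*(6 + J)/(3 + J))
(Z(26) + 194) + B(27, 2) = (26*(6 + 26)/(3 + 26) + 194) + 87 = (26*32/29 + 194) + 87 = (26*(1/29)*32 + 194) + 87 = (832/29 + 194) + 87 = 6458/29 + 87 = 8981/29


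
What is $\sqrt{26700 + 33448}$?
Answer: $2 \sqrt{15037} \approx 245.25$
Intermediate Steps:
$\sqrt{26700 + 33448} = \sqrt{60148} = 2 \sqrt{15037}$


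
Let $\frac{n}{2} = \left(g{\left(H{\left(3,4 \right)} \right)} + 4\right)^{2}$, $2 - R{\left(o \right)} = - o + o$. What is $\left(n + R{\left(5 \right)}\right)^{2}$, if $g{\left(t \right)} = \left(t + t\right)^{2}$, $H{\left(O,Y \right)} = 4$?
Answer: $85562500$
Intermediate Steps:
$g{\left(t \right)} = 4 t^{2}$ ($g{\left(t \right)} = \left(2 t\right)^{2} = 4 t^{2}$)
$R{\left(o \right)} = 2$ ($R{\left(o \right)} = 2 - \left(- o + o\right) = 2 - 0 = 2 + 0 = 2$)
$n = 9248$ ($n = 2 \left(4 \cdot 4^{2} + 4\right)^{2} = 2 \left(4 \cdot 16 + 4\right)^{2} = 2 \left(64 + 4\right)^{2} = 2 \cdot 68^{2} = 2 \cdot 4624 = 9248$)
$\left(n + R{\left(5 \right)}\right)^{2} = \left(9248 + 2\right)^{2} = 9250^{2} = 85562500$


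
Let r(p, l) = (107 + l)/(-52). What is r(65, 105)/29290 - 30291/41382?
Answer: -961341443/1313085345 ≈ -0.73212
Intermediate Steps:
r(p, l) = -107/52 - l/52 (r(p, l) = (107 + l)*(-1/52) = -107/52 - l/52)
r(65, 105)/29290 - 30291/41382 = (-107/52 - 1/52*105)/29290 - 30291/41382 = (-107/52 - 105/52)*(1/29290) - 30291*1/41382 = -53/13*1/29290 - 10097/13794 = -53/380770 - 10097/13794 = -961341443/1313085345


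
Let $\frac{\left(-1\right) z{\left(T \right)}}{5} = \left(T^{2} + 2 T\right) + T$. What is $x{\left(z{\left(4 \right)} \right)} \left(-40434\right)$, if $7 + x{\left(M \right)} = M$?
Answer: $5943798$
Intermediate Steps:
$z{\left(T \right)} = - 15 T - 5 T^{2}$ ($z{\left(T \right)} = - 5 \left(\left(T^{2} + 2 T\right) + T\right) = - 5 \left(T^{2} + 3 T\right) = - 15 T - 5 T^{2}$)
$x{\left(M \right)} = -7 + M$
$x{\left(z{\left(4 \right)} \right)} \left(-40434\right) = \left(-7 - 20 \left(3 + 4\right)\right) \left(-40434\right) = \left(-7 - 20 \cdot 7\right) \left(-40434\right) = \left(-7 - 140\right) \left(-40434\right) = \left(-147\right) \left(-40434\right) = 5943798$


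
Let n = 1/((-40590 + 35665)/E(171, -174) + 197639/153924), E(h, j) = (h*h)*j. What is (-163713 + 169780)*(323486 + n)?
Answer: 329170324617045710614/167722043921 ≈ 1.9626e+9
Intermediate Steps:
E(h, j) = j*h**2 (E(h, j) = h**2*j = j*h**2)
n = 130525858836/167722043921 (n = 1/((-40590 + 35665)/((-174*171**2)) + 197639/153924) = 1/(-4925/((-174*29241)) + 197639*(1/153924)) = 1/(-4925/(-5087934) + 197639/153924) = 1/(-4925*(-1/5087934) + 197639/153924) = 1/(4925/5087934 + 197639/153924) = 1/(167722043921/130525858836) = 130525858836/167722043921 ≈ 0.77823)
(-163713 + 169780)*(323486 + n) = (-163713 + 169780)*(323486 + 130525858836/167722043921) = 6067*(54255863625687442/167722043921) = 329170324617045710614/167722043921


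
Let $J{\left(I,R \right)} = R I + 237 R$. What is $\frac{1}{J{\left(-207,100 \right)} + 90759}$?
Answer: $\frac{1}{93759} \approx 1.0666 \cdot 10^{-5}$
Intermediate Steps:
$J{\left(I,R \right)} = 237 R + I R$ ($J{\left(I,R \right)} = I R + 237 R = 237 R + I R$)
$\frac{1}{J{\left(-207,100 \right)} + 90759} = \frac{1}{100 \left(237 - 207\right) + 90759} = \frac{1}{100 \cdot 30 + 90759} = \frac{1}{3000 + 90759} = \frac{1}{93759}$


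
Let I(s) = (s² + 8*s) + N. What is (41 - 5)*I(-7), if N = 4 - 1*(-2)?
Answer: -36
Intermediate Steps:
N = 6 (N = 4 + 2 = 6)
I(s) = 6 + s² + 8*s (I(s) = (s² + 8*s) + 6 = 6 + s² + 8*s)
(41 - 5)*I(-7) = (41 - 5)*(6 + (-7)² + 8*(-7)) = 36*(6 + 49 - 56) = 36*(-1) = -36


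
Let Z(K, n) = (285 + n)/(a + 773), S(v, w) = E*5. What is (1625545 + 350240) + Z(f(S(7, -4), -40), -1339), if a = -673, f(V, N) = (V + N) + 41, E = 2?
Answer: 98788723/50 ≈ 1.9758e+6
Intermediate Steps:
S(v, w) = 10 (S(v, w) = 2*5 = 10)
f(V, N) = 41 + N + V (f(V, N) = (N + V) + 41 = 41 + N + V)
Z(K, n) = 57/20 + n/100 (Z(K, n) = (285 + n)/(-673 + 773) = (285 + n)/100 = (285 + n)*(1/100) = 57/20 + n/100)
(1625545 + 350240) + Z(f(S(7, -4), -40), -1339) = (1625545 + 350240) + (57/20 + (1/100)*(-1339)) = 1975785 + (57/20 - 1339/100) = 1975785 - 527/50 = 98788723/50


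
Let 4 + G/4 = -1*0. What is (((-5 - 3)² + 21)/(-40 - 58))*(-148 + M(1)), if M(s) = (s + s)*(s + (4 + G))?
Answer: 7225/49 ≈ 147.45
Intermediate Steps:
G = -16 (G = -16 + 4*(-1*0) = -16 + 4*0 = -16 + 0 = -16)
M(s) = 2*s*(-12 + s) (M(s) = (s + s)*(s + (4 - 16)) = (2*s)*(s - 12) = (2*s)*(-12 + s) = 2*s*(-12 + s))
(((-5 - 3)² + 21)/(-40 - 58))*(-148 + M(1)) = (((-5 - 3)² + 21)/(-40 - 58))*(-148 + 2*1*(-12 + 1)) = (((-8)² + 21)/(-98))*(-148 + 2*1*(-11)) = ((64 + 21)*(-1/98))*(-148 - 22) = (85*(-1/98))*(-170) = -85/98*(-170) = 7225/49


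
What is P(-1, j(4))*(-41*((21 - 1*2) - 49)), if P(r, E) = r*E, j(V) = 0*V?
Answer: 0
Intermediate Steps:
j(V) = 0
P(r, E) = E*r
P(-1, j(4))*(-41*((21 - 1*2) - 49)) = (0*(-1))*(-41*((21 - 1*2) - 49)) = 0*(-41*((21 - 2) - 49)) = 0*(-41*(19 - 49)) = 0*(-41*(-30)) = 0*1230 = 0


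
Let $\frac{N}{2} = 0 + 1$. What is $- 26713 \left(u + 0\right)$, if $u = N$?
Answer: $-53426$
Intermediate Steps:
$N = 2$ ($N = 2 \left(0 + 1\right) = 2 \cdot 1 = 2$)
$u = 2$
$- 26713 \left(u + 0\right) = - 26713 \left(2 + 0\right) = \left(-26713\right) 2 = -53426$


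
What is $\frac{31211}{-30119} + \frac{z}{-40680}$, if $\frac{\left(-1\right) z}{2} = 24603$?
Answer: $\frac{35395339}{204206820} \approx 0.17333$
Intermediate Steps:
$z = -49206$ ($z = \left(-2\right) 24603 = -49206$)
$\frac{31211}{-30119} + \frac{z}{-40680} = \frac{31211}{-30119} - \frac{49206}{-40680} = 31211 \left(- \frac{1}{30119}\right) - - \frac{8201}{6780} = - \frac{31211}{30119} + \frac{8201}{6780} = \frac{35395339}{204206820}$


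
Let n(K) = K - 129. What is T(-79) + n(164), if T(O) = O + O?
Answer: -123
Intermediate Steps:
T(O) = 2*O
n(K) = -129 + K
T(-79) + n(164) = 2*(-79) + (-129 + 164) = -158 + 35 = -123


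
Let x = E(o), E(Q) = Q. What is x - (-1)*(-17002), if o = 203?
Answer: -16799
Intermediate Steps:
x = 203
x - (-1)*(-17002) = 203 - (-1)*(-17002) = 203 - 1*17002 = 203 - 17002 = -16799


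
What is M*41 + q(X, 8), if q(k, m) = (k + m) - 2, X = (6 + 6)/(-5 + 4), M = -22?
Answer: -908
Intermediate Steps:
X = -12 (X = 12/(-1) = 12*(-1) = -12)
q(k, m) = -2 + k + m
M*41 + q(X, 8) = -22*41 + (-2 - 12 + 8) = -902 - 6 = -908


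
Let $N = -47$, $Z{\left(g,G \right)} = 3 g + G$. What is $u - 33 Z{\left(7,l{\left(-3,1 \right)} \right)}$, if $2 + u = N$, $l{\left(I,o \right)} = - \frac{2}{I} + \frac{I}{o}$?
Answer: $-665$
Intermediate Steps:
$Z{\left(g,G \right)} = G + 3 g$
$u = -49$ ($u = -2 - 47 = -49$)
$u - 33 Z{\left(7,l{\left(-3,1 \right)} \right)} = -49 - 33 \left(\left(- \frac{2}{-3} - \frac{3}{1}\right) + 3 \cdot 7\right) = -49 - 33 \left(\left(\left(-2\right) \left(- \frac{1}{3}\right) - 3\right) + 21\right) = -49 - 33 \left(\left(\frac{2}{3} - 3\right) + 21\right) = -49 - 33 \left(- \frac{7}{3} + 21\right) = -49 - 616 = -665$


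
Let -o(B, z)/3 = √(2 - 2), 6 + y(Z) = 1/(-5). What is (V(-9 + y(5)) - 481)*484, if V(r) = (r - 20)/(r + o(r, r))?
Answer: -4401980/19 ≈ -2.3168e+5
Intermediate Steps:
y(Z) = -31/5 (y(Z) = -6 + 1/(-5) = -6 - ⅕ = -31/5)
o(B, z) = 0 (o(B, z) = -3*√(2 - 2) = -3*√0 = -3*0 = 0)
V(r) = (-20 + r)/r (V(r) = (r - 20)/(r + 0) = (-20 + r)/r)
(V(-9 + y(5)) - 481)*484 = ((-20 + (-9 - 31/5))/(-9 - 31/5) - 481)*484 = ((-20 - 76/5)/(-76/5) - 481)*484 = (-5/76*(-176/5) - 481)*484 = (44/19 - 481)*484 = -9095/19*484 = -4401980/19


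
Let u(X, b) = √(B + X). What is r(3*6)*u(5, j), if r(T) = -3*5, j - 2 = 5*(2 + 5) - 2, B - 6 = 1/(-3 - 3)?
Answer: -5*√390/2 ≈ -49.371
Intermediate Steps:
B = 35/6 (B = 6 + 1/(-3 - 3) = 6 + 1/(-6) = 6 - ⅙ = 35/6 ≈ 5.8333)
j = 35 (j = 2 + (5*(2 + 5) - 2) = 2 + (5*7 - 2) = 2 + (35 - 2) = 2 + 33 = 35)
u(X, b) = √(35/6 + X)
r(T) = -15
r(3*6)*u(5, j) = -5*√(210 + 36*5)/2 = -5*√(210 + 180)/2 = -5*√390/2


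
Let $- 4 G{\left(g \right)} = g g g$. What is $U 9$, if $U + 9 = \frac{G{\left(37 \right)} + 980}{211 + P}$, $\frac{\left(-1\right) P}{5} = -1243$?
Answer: $- \frac{16357}{168} \approx -97.363$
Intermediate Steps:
$P = 6215$ ($P = \left(-5\right) \left(-1243\right) = 6215$)
$G{\left(g \right)} = - \frac{g^{3}}{4}$ ($G{\left(g \right)} = - \frac{g g g}{4} = - \frac{g^{2} g}{4} = - \frac{g^{3}}{4}$)
$U = - \frac{16357}{1512}$ ($U = -9 + \frac{- \frac{37^{3}}{4} + 980}{211 + 6215} = -9 + \frac{\left(- \frac{1}{4}\right) 50653 + 980}{6426} = -9 + \left(- \frac{50653}{4} + 980\right) \frac{1}{6426} = -9 - \frac{2749}{1512} = - \frac{16357}{1512} \approx -10.818$)
$U 9 = \left(- \frac{16357}{1512}\right) 9 = - \frac{16357}{168}$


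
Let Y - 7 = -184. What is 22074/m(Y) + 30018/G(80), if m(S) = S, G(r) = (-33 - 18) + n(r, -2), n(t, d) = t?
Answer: 1557680/1711 ≈ 910.39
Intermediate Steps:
Y = -177 (Y = 7 - 184 = -177)
G(r) = -51 + r (G(r) = (-33 - 18) + r = -51 + r)
22074/m(Y) + 30018/G(80) = 22074/(-177) + 30018/(-51 + 80) = 22074*(-1/177) + 30018/29 = -7358/59 + 30018*(1/29) = -7358/59 + 30018/29 = 1557680/1711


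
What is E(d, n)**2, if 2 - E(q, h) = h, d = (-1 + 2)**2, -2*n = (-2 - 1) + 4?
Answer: 25/4 ≈ 6.2500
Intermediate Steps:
n = -1/2 (n = -((-2 - 1) + 4)/2 = -(-3 + 4)/2 = -1/2*1 = -1/2 ≈ -0.50000)
d = 1 (d = 1**2 = 1)
E(q, h) = 2 - h
E(d, n)**2 = (2 - 1*(-1/2))**2 = (2 + 1/2)**2 = (5/2)**2 = 25/4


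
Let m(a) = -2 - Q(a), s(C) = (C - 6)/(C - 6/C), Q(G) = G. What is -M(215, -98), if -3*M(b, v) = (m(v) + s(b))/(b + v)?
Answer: 4481959/16222869 ≈ 0.27627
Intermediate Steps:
s(C) = (-6 + C)/(C - 6/C)
m(a) = -2 - a
M(b, v) = -(-2 - v + b*(-6 + b)/(-6 + b**2))/(3*(b + v)) (M(b, v) = -((-2 - v) + b*(-6 + b)/(-6 + b**2))/(3*(b + v)) = -(-2 - v + b*(-6 + b)/(-6 + b**2))/(3*(b + v)))
-M(215, -98) = -((-6 + 215**2)*(2 - 98) - 1*215*(-6 + 215))/(3*(-6 + 215**2)*(215 - 98)) = -((-6 + 46225)*(-96) - 1*215*209)/(3*(-6 + 46225)*117) = -(46219*(-96) - 44935)/(3*46219*117) = -(-4437024 - 44935)/(3*46219*117) = -(-4481959)/(3*46219*117) = -1*(-4481959/16222869) = 4481959/16222869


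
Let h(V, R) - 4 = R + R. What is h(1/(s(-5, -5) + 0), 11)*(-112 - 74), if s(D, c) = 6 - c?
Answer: -4836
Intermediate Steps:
h(V, R) = 4 + 2*R (h(V, R) = 4 + (R + R) = 4 + 2*R)
h(1/(s(-5, -5) + 0), 11)*(-112 - 74) = (4 + 2*11)*(-112 - 74) = (4 + 22)*(-186) = 26*(-186) = -4836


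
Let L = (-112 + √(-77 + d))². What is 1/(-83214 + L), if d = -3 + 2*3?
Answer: I/(8*(-8843*I + 28*√74)) ≈ -1.4125e-5 + 3.8474e-7*I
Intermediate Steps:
d = 3 (d = -3 + 6 = 3)
L = (-112 + I*√74)² (L = (-112 + √(-77 + 3))² = (-112 + √(-74))² = (-112 + I*√74)² ≈ 12470.0 - 1926.9*I)
1/(-83214 + L) = 1/(-83214 + (112 - I*√74)²)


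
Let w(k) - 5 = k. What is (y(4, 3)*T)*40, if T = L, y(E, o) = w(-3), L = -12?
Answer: -960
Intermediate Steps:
w(k) = 5 + k
y(E, o) = 2 (y(E, o) = 5 - 3 = 2)
T = -12
(y(4, 3)*T)*40 = (2*(-12))*40 = -24*40 = -960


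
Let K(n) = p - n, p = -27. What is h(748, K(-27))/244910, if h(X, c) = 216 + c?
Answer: 108/122455 ≈ 0.00088196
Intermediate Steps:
K(n) = -27 - n
h(748, K(-27))/244910 = (216 + (-27 - 1*(-27)))/244910 = (216 + (-27 + 27))*(1/244910) = (216 + 0)*(1/244910) = 216*(1/244910) = 108/122455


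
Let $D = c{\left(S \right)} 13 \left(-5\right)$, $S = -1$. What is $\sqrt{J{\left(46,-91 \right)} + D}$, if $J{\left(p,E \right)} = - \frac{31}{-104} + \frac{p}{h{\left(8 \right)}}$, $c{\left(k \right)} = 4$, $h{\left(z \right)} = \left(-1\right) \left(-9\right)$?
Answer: $\frac{i \sqrt{6195722}}{156} \approx 15.956 i$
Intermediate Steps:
$h{\left(z \right)} = 9$
$J{\left(p,E \right)} = \frac{31}{104} + \frac{p}{9}$ ($J{\left(p,E \right)} = - \frac{31}{-104} + \frac{p}{9} = \left(-31\right) \left(- \frac{1}{104}\right) + p \frac{1}{9} = \frac{31}{104} + \frac{p}{9}$)
$D = -260$ ($D = 4 \cdot 13 \left(-5\right) = 52 \left(-5\right) = -260$)
$\sqrt{J{\left(46,-91 \right)} + D} = \sqrt{\left(\frac{31}{104} + \frac{1}{9} \cdot 46\right) - 260} = \sqrt{\left(\frac{31}{104} + \frac{46}{9}\right) - 260} = \sqrt{\frac{5063}{936} - 260} = \sqrt{- \frac{238297}{936}} = \frac{i \sqrt{6195722}}{156}$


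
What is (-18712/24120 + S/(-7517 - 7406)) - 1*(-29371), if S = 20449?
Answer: 1321388291863/44992845 ≈ 29369.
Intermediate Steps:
(-18712/24120 + S/(-7517 - 7406)) - 1*(-29371) = (-18712/24120 + 20449/(-7517 - 7406)) - 1*(-29371) = (-18712*1/24120 + 20449/(-14923)) + 29371 = (-2339/3015 + 20449*(-1/14923)) + 29371 = (-2339/3015 - 20449/14923) + 29371 = -96558632/44992845 + 29371 = 1321388291863/44992845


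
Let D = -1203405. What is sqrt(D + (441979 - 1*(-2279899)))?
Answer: sqrt(1518473) ≈ 1232.3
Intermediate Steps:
sqrt(D + (441979 - 1*(-2279899))) = sqrt(-1203405 + (441979 - 1*(-2279899))) = sqrt(-1203405 + (441979 + 2279899)) = sqrt(-1203405 + 2721878) = sqrt(1518473)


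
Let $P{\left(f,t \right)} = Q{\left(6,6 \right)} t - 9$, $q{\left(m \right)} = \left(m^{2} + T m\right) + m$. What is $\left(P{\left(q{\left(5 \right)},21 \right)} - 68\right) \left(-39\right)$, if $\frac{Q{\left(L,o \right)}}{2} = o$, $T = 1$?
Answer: $-6825$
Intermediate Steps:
$Q{\left(L,o \right)} = 2 o$
$q{\left(m \right)} = m^{2} + 2 m$ ($q{\left(m \right)} = \left(m^{2} + 1 m\right) + m = \left(m^{2} + m\right) + m = \left(m + m^{2}\right) + m = m^{2} + 2 m$)
$P{\left(f,t \right)} = -9 + 12 t$ ($P{\left(f,t \right)} = 2 \cdot 6 t - 9 = 12 t - 9 = -9 + 12 t$)
$\left(P{\left(q{\left(5 \right)},21 \right)} - 68\right) \left(-39\right) = \left(\left(-9 + 12 \cdot 21\right) - 68\right) \left(-39\right) = \left(\left(-9 + 252\right) - 68\right) \left(-39\right) = \left(243 - 68\right) \left(-39\right) = 175 \left(-39\right) = -6825$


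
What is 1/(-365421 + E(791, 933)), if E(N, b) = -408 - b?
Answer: -1/366762 ≈ -2.7266e-6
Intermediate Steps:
1/(-365421 + E(791, 933)) = 1/(-365421 + (-408 - 1*933)) = 1/(-365421 + (-408 - 933)) = 1/(-365421 - 1341) = 1/(-366762) = -1/366762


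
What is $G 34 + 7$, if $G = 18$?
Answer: $619$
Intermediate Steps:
$G 34 + 7 = 18 \cdot 34 + 7 = 612 + 7 = 619$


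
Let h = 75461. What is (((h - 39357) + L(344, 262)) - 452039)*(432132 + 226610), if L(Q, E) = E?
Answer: -273821263366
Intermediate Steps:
(((h - 39357) + L(344, 262)) - 452039)*(432132 + 226610) = (((75461 - 39357) + 262) - 452039)*(432132 + 226610) = ((36104 + 262) - 452039)*658742 = (36366 - 452039)*658742 = -415673*658742 = -273821263366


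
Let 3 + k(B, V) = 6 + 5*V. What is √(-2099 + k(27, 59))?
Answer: I*√1801 ≈ 42.438*I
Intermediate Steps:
k(B, V) = 3 + 5*V (k(B, V) = -3 + (6 + 5*V) = 3 + 5*V)
√(-2099 + k(27, 59)) = √(-2099 + (3 + 5*59)) = √(-2099 + (3 + 295)) = √(-2099 + 298) = √(-1801) = I*√1801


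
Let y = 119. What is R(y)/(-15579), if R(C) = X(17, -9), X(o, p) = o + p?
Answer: -8/15579 ≈ -0.00051351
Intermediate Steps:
R(C) = 8 (R(C) = 17 - 9 = 8)
R(y)/(-15579) = 8/(-15579) = 8*(-1/15579) = -8/15579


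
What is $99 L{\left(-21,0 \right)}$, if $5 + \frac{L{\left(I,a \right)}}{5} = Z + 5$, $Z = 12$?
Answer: $5940$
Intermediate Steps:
$L{\left(I,a \right)} = 60$ ($L{\left(I,a \right)} = -25 + 5 \left(12 + 5\right) = -25 + 5 \cdot 17 = -25 + 85 = 60$)
$99 L{\left(-21,0 \right)} = 99 \cdot 60 = 5940$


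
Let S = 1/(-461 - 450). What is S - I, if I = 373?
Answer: -339804/911 ≈ -373.00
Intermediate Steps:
S = -1/911 (S = 1/(-911) = -1/911 ≈ -0.0010977)
S - I = -1/911 - 1*373 = -1/911 - 373 = -339804/911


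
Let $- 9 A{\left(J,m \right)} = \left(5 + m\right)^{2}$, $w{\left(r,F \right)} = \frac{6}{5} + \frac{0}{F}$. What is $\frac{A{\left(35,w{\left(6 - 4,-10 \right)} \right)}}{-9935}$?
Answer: $\frac{961}{2235375} \approx 0.00042991$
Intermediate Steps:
$w{\left(r,F \right)} = \frac{6}{5}$ ($w{\left(r,F \right)} = 6 \cdot \frac{1}{5} + 0 = \frac{6}{5} + 0 = \frac{6}{5}$)
$A{\left(J,m \right)} = - \frac{\left(5 + m\right)^{2}}{9}$
$\frac{A{\left(35,w{\left(6 - 4,-10 \right)} \right)}}{-9935} = \frac{\left(- \frac{1}{9}\right) \left(5 + \frac{6}{5}\right)^{2}}{-9935} = - \frac{\left(\frac{31}{5}\right)^{2}}{9} \left(- \frac{1}{9935}\right) = \left(- \frac{1}{9}\right) \frac{961}{25} \left(- \frac{1}{9935}\right) = \left(- \frac{961}{225}\right) \left(- \frac{1}{9935}\right) = \frac{961}{2235375}$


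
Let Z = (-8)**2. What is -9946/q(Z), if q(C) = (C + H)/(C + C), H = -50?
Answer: -636544/7 ≈ -90935.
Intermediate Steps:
Z = 64
q(C) = (-50 + C)/(2*C) (q(C) = (C - 50)/(C + C) = (-50 + C)/((2*C)) = (-50 + C)*(1/(2*C)) = (-50 + C)/(2*C))
-9946/q(Z) = -9946*128/(-50 + 64) = -9946/((1/2)*(1/64)*14) = -9946/7/64 = -9946*64/7 = -636544/7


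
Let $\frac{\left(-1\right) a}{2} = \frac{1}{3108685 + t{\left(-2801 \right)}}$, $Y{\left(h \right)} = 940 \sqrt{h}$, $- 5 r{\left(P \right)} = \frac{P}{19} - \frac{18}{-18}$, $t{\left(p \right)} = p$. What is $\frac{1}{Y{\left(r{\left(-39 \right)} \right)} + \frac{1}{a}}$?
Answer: $- \frac{14752949}{22910472358758} - \frac{470 \sqrt{19}}{11455236179379} \approx -6.4412 \cdot 10^{-7}$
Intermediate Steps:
$r{\left(P \right)} = - \frac{1}{5} - \frac{P}{95}$ ($r{\left(P \right)} = - \frac{\frac{P}{19} - \frac{18}{-18}}{5} = - \frac{P \frac{1}{19} - -1}{5} = - \frac{\frac{P}{19} + 1}{5} = - \frac{1 + \frac{P}{19}}{5} = - \frac{1}{5} - \frac{P}{95}$)
$a = - \frac{1}{1552942}$ ($a = - \frac{2}{3108685 - 2801} = - \frac{2}{3105884} = \left(-2\right) \frac{1}{3105884} = - \frac{1}{1552942} \approx -6.4394 \cdot 10^{-7}$)
$\frac{1}{Y{\left(r{\left(-39 \right)} \right)} + \frac{1}{a}} = \frac{1}{940 \sqrt{- \frac{1}{5} - - \frac{39}{95}} + \frac{1}{- \frac{1}{1552942}}} = \frac{1}{940 \sqrt{- \frac{1}{5} + \frac{39}{95}} - 1552942} = \frac{1}{940 \sqrt{\frac{4}{19}} - 1552942} = \frac{1}{940 \frac{2 \sqrt{19}}{19} - 1552942} = \frac{1}{\frac{1880 \sqrt{19}}{19} - 1552942} = \frac{1}{-1552942 + \frac{1880 \sqrt{19}}{19}}$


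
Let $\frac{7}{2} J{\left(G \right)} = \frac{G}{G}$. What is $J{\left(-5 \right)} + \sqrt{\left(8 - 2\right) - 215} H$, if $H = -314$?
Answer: $\frac{2}{7} - 314 i \sqrt{209} \approx 0.28571 - 4539.4 i$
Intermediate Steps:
$J{\left(G \right)} = \frac{2}{7}$ ($J{\left(G \right)} = \frac{2 \frac{G}{G}}{7} = \frac{2}{7} \cdot 1 = \frac{2}{7}$)
$J{\left(-5 \right)} + \sqrt{\left(8 - 2\right) - 215} H = \frac{2}{7} + \sqrt{\left(8 - 2\right) - 215} \left(-314\right) = \frac{2}{7} + \sqrt{6 - 215} \left(-314\right) = \frac{2}{7} + \sqrt{-209} \left(-314\right) = \frac{2}{7} + i \sqrt{209} \left(-314\right) = \frac{2}{7} - 314 i \sqrt{209}$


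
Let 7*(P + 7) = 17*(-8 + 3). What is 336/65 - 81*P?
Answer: 707862/455 ≈ 1555.7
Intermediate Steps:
P = -134/7 (P = -7 + (17*(-8 + 3))/7 = -7 + (17*(-5))/7 = -7 + (⅐)*(-85) = -7 - 85/7 = -134/7 ≈ -19.143)
336/65 - 81*P = 336/65 - 81*(-134/7) = 336*(1/65) + 10854/7 = 336/65 + 10854/7 = 707862/455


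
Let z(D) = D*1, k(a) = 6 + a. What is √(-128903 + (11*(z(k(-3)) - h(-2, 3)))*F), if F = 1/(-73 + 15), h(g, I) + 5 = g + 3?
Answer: I*√433634158/58 ≈ 359.03*I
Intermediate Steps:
h(g, I) = -2 + g (h(g, I) = -5 + (g + 3) = -5 + (3 + g) = -2 + g)
z(D) = D
F = -1/58 (F = 1/(-58) = -1/58 ≈ -0.017241)
√(-128903 + (11*(z(k(-3)) - h(-2, 3)))*F) = √(-128903 + (11*((6 - 3) - (-2 - 2)))*(-1/58)) = √(-128903 + (11*(3 - 1*(-4)))*(-1/58)) = √(-128903 + (11*(3 + 4))*(-1/58)) = √(-128903 + (11*7)*(-1/58)) = √(-128903 + 77*(-1/58)) = √(-128903 - 77/58) = √(-7476451/58) = I*√433634158/58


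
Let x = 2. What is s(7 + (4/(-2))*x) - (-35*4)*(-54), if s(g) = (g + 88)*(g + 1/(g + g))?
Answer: -43631/6 ≈ -7271.8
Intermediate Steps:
s(g) = (88 + g)*(g + 1/(2*g))
s(7 + (4/(-2))*x) - (-35*4)*(-54) = (½ + (7 + (4/(-2))*2)² + 44/(7 + (4/(-2))*2) + 88*(7 + (4/(-2))*2)) - (-35*4)*(-54) = (½ + (7 + (4*(-½))*2)² + 44/(7 + (4*(-½))*2) + 88*(7 + (4*(-½))*2)) - (-140)*(-54) = (½ + (7 - 2*2)² + 44/(7 - 2*2) + 88*(7 - 2*2)) - 1*7560 = (½ + (7 - 4)² + 44/(7 - 4) + 88*(7 - 4)) - 7560 = (½ + 3² + 44/3 + 88*3) - 7560 = (½ + 9 + 44*(⅓) + 264) - 7560 = (½ + 9 + 44/3 + 264) - 7560 = 1729/6 - 7560 = -43631/6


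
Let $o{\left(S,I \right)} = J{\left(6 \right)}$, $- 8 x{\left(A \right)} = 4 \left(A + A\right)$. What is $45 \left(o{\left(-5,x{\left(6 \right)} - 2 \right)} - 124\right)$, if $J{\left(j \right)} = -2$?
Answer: $-5670$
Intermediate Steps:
$x{\left(A \right)} = - A$ ($x{\left(A \right)} = - \frac{4 \left(A + A\right)}{8} = - \frac{4 \cdot 2 A}{8} = - \frac{8 A}{8} = - A$)
$o{\left(S,I \right)} = -2$
$45 \left(o{\left(-5,x{\left(6 \right)} - 2 \right)} - 124\right) = 45 \left(-2 - 124\right) = 45 \left(-126\right) = -5670$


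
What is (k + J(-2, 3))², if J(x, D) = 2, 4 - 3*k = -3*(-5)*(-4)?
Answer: 4900/9 ≈ 544.44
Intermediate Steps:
k = 64/3 (k = 4/3 - (-3*(-5))*(-4)/3 = 4/3 - 5*(-4) = 4/3 - ⅓*(-60) = 4/3 + 20 = 64/3 ≈ 21.333)
(k + J(-2, 3))² = (64/3 + 2)² = (70/3)² = 4900/9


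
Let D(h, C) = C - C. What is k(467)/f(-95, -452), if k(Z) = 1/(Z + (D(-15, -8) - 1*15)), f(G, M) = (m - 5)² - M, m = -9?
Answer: 1/292896 ≈ 3.4142e-6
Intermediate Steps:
D(h, C) = 0
f(G, M) = 196 - M (f(G, M) = (-9 - 5)² - M = (-14)² - M = 196 - M)
k(Z) = 1/(-15 + Z) (k(Z) = 1/(Z + (0 - 1*15)) = 1/(Z + (0 - 15)) = 1/(Z - 15) = 1/(-15 + Z))
k(467)/f(-95, -452) = 1/((-15 + 467)*(196 - 1*(-452))) = 1/(452*(196 + 452)) = (1/452)/648 = (1/452)*(1/648) = 1/292896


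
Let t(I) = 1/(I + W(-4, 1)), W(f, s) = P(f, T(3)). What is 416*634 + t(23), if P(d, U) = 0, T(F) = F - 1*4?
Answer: 6066113/23 ≈ 2.6374e+5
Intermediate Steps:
T(F) = -4 + F (T(F) = F - 4 = -4 + F)
W(f, s) = 0
t(I) = 1/I (t(I) = 1/(I + 0) = 1/I)
416*634 + t(23) = 416*634 + 1/23 = 263744 + 1/23 = 6066113/23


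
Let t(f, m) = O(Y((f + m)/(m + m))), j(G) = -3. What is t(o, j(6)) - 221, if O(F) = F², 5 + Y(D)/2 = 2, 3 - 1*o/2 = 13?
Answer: -185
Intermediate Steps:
o = -20 (o = 6 - 2*13 = 6 - 26 = -20)
Y(D) = -6 (Y(D) = -10 + 2*2 = -10 + 4 = -6)
t(f, m) = 36 (t(f, m) = (-6)² = 36)
t(o, j(6)) - 221 = 36 - 221 = -185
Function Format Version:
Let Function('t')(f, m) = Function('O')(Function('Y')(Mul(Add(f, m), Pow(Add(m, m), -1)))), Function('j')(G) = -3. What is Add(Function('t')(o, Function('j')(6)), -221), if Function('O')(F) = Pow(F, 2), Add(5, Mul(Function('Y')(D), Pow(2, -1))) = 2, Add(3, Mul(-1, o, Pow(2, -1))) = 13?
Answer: -185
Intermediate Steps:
o = -20 (o = Add(6, Mul(-2, 13)) = Add(6, -26) = -20)
Function('Y')(D) = -6 (Function('Y')(D) = Add(-10, Mul(2, 2)) = Add(-10, 4) = -6)
Function('t')(f, m) = 36 (Function('t')(f, m) = Pow(-6, 2) = 36)
Add(Function('t')(o, Function('j')(6)), -221) = Add(36, -221) = -185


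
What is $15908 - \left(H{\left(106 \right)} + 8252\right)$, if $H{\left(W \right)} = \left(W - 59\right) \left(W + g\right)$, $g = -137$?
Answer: $9113$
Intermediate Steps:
$H{\left(W \right)} = \left(-137 + W\right) \left(-59 + W\right)$ ($H{\left(W \right)} = \left(W - 59\right) \left(W - 137\right) = \left(-59 + W\right) \left(-137 + W\right) = \left(-137 + W\right) \left(-59 + W\right)$)
$15908 - \left(H{\left(106 \right)} + 8252\right) = 15908 - \left(\left(8083 + 106^{2} - 20776\right) + 8252\right) = 15908 - \left(\left(8083 + 11236 - 20776\right) + 8252\right) = 15908 - \left(-1457 + 8252\right) = 15908 - 6795 = 9113$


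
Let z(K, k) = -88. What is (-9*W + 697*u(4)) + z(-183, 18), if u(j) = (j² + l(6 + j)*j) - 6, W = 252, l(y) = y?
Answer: 32494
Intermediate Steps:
u(j) = -6 + j² + j*(6 + j) (u(j) = (j² + (6 + j)*j) - 6 = (j² + j*(6 + j)) - 6 = -6 + j² + j*(6 + j))
(-9*W + 697*u(4)) + z(-183, 18) = (-9*252 + 697*(-6 + 4² + 4*(6 + 4))) - 88 = (-2268 + 697*(-6 + 16 + 4*10)) - 88 = (-2268 + 697*(-6 + 16 + 40)) - 88 = (-2268 + 697*50) - 88 = (-2268 + 34850) - 88 = 32582 - 88 = 32494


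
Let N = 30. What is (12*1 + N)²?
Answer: 1764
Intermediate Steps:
(12*1 + N)² = (12*1 + 30)² = (12 + 30)² = 42² = 1764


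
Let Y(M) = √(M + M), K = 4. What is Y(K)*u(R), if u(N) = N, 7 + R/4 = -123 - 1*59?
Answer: -1512*√2 ≈ -2138.3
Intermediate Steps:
R = -756 (R = -28 + 4*(-123 - 1*59) = -28 + 4*(-123 - 59) = -28 + 4*(-182) = -28 - 728 = -756)
Y(M) = √2*√M (Y(M) = √(2*M) = √2*√M)
Y(K)*u(R) = (√2*√4)*(-756) = (√2*2)*(-756) = (2*√2)*(-756) = -1512*√2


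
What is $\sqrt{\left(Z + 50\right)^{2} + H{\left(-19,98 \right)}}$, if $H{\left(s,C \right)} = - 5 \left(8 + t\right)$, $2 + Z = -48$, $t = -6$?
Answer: $i \sqrt{10} \approx 3.1623 i$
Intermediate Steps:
$Z = -50$ ($Z = -2 - 48 = -50$)
$H{\left(s,C \right)} = -10$ ($H{\left(s,C \right)} = - 5 \left(8 - 6\right) = \left(-5\right) 2 = -10$)
$\sqrt{\left(Z + 50\right)^{2} + H{\left(-19,98 \right)}} = \sqrt{\left(-50 + 50\right)^{2} - 10} = \sqrt{0^{2} - 10} = \sqrt{0 - 10} = \sqrt{-10} = i \sqrt{10}$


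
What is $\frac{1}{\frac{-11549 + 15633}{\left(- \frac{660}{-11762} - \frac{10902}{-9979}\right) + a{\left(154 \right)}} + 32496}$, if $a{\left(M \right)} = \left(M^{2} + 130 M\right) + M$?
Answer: $\frac{1287908924421}{41852008245815774} \approx 3.0773 \cdot 10^{-5}$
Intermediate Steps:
$a{\left(M \right)} = M^{2} + 131 M$
$\frac{1}{\frac{-11549 + 15633}{\left(- \frac{660}{-11762} - \frac{10902}{-9979}\right) + a{\left(154 \right)}} + 32496} = \frac{1}{\frac{-11549 + 15633}{\left(- \frac{660}{-11762} - \frac{10902}{-9979}\right) + 154 \left(131 + 154\right)} + 32496} = \frac{1}{\frac{4084}{\left(\left(-660\right) \left(- \frac{1}{11762}\right) - - \frac{10902}{9979}\right) + 154 \cdot 285} + 32496} = \frac{1}{\frac{4084}{\left(\frac{330}{5881} + \frac{10902}{9979}\right) + 43890} + 32496} = \frac{1}{\frac{4084}{\frac{67407732}{58686499} + 43890} + 32496} = \frac{1}{\frac{4084}{\frac{2575817848842}{58686499}} + 32496} = \frac{1}{4084 \cdot \frac{58686499}{2575817848842} + 32496} = \frac{1}{\frac{119837830958}{1287908924421} + 32496} = \frac{1}{\frac{41852008245815774}{1287908924421}} = \frac{1287908924421}{41852008245815774}$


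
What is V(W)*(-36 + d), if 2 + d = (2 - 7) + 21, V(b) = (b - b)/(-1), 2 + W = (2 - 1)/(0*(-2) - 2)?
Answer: 0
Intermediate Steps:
W = -5/2 (W = -2 + (2 - 1)/(0*(-2) - 2) = -2 + 1/(0 - 2) = -2 + 1/(-2) = -2 + 1*(-½) = -2 - ½ = -5/2 ≈ -2.5000)
V(b) = 0 (V(b) = 0*(-1) = 0)
d = 14 (d = -2 + ((2 - 7) + 21) = -2 + (-5 + 21) = -2 + 16 = 14)
V(W)*(-36 + d) = 0*(-36 + 14) = 0*(-22) = 0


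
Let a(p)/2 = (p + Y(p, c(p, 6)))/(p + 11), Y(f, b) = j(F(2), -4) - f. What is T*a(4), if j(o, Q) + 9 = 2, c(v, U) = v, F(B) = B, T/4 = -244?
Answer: 13664/15 ≈ 910.93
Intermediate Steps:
T = -976 (T = 4*(-244) = -976)
j(o, Q) = -7 (j(o, Q) = -9 + 2 = -7)
Y(f, b) = -7 - f
a(p) = -14/(11 + p) (a(p) = 2*((p + (-7 - p))/(p + 11)) = 2*(-7/(11 + p)) = -14/(11 + p))
T*a(4) = -(-13664)/(11 + 4) = -(-13664)/15 = -976*(-14/15) = 13664/15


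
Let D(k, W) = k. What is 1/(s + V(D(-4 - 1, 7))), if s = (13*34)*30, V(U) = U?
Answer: 1/13255 ≈ 7.5443e-5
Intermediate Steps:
s = 13260 (s = 442*30 = 13260)
1/(s + V(D(-4 - 1, 7))) = 1/(13260 + (-4 - 1)) = 1/(13260 - 5) = 1/13255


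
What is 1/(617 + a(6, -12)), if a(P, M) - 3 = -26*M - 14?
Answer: 1/918 ≈ 0.0010893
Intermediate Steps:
a(P, M) = -11 - 26*M (a(P, M) = 3 + (-26*M - 14) = 3 + (-14 - 26*M) = -11 - 26*M)
1/(617 + a(6, -12)) = 1/(617 + (-11 - 26*(-12))) = 1/(617 + (-11 + 312)) = 1/(617 + 301) = 1/918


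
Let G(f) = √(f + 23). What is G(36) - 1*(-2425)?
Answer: 2425 + √59 ≈ 2432.7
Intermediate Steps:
G(f) = √(23 + f)
G(36) - 1*(-2425) = √(23 + 36) - 1*(-2425) = √59 + 2425 = 2425 + √59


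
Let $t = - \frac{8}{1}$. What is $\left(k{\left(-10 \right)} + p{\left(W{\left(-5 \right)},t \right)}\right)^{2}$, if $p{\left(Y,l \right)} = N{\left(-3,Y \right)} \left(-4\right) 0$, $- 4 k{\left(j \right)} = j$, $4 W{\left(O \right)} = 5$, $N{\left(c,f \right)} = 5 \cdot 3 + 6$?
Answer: $\frac{25}{4} \approx 6.25$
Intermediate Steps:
$N{\left(c,f \right)} = 21$ ($N{\left(c,f \right)} = 15 + 6 = 21$)
$W{\left(O \right)} = \frac{5}{4}$ ($W{\left(O \right)} = \frac{1}{4} \cdot 5 = \frac{5}{4}$)
$k{\left(j \right)} = - \frac{j}{4}$
$t = -8$ ($t = \left(-8\right) 1 = -8$)
$p{\left(Y,l \right)} = 0$ ($p{\left(Y,l \right)} = 21 \left(-4\right) 0 = \left(-84\right) 0 = 0$)
$\left(k{\left(-10 \right)} + p{\left(W{\left(-5 \right)},t \right)}\right)^{2} = \left(\left(- \frac{1}{4}\right) \left(-10\right) + 0\right)^{2} = \left(\frac{5}{2} + 0\right)^{2} = \left(\frac{5}{2}\right)^{2} = \frac{25}{4}$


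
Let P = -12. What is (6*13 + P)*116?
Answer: 7656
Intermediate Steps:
(6*13 + P)*116 = (6*13 - 12)*116 = (78 - 12)*116 = 66*116 = 7656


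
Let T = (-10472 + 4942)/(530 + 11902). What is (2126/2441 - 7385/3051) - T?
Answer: -2435359949/2204457336 ≈ -1.1047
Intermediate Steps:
T = -395/888 (T = -5530/12432 = -5530*1/12432 = -395/888 ≈ -0.44482)
(2126/2441 - 7385/3051) - T = (2126/2441 - 7385/3051) - 1*(-395/888) = (2126*(1/2441) - 7385*1/3051) + 395/888 = (2126/2441 - 7385/3051) + 395/888 = -11540359/7447491 + 395/888 = -2435359949/2204457336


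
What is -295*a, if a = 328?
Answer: -96760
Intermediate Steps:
-295*a = -295*328 = -96760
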